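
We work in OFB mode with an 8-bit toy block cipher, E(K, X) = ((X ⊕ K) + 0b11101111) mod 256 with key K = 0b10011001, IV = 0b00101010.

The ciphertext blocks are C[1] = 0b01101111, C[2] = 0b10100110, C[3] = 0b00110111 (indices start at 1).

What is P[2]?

OFB decryption: S_i = E(K, S_{i−1}) with S_{0} = IV; P_i = C_i ⊕ S_i.
P[1]: S = E(K, 0b00101010) = 0b10100010; 0b01101111 ⊕ 0b10100010 = 0b11001101.
P[2]: S = E(K, 0b10100010) = 0b00101010; 0b10100110 ⊕ 0b00101010 = 0b10001100.

P[2] = 0b10001100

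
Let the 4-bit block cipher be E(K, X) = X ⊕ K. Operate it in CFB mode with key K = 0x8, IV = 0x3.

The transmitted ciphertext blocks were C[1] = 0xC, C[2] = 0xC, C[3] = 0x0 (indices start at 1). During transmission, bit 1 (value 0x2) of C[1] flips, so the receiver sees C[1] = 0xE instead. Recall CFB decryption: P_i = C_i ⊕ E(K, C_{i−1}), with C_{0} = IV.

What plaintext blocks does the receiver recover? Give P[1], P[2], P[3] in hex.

Only C[1] changed, to 0xE. In CFB, a change in C_i flips the same bit in P_i and garbles P_{i+1}. Decrypting the received ciphertext:
P[1]: E(K, 0x3) = 0xB; 0xE ⊕ 0xB = 0x5.
P[2]: E(K, 0xE) = 0x6; 0xC ⊕ 0x6 = 0xA.
P[3]: E(K, 0xC) = 0x4; 0x0 ⊕ 0x4 = 0x4.
Blocks that differ from the original plaintext: P[1], P[2].

P[1] = 0x5, P[2] = 0xA, P[3] = 0x4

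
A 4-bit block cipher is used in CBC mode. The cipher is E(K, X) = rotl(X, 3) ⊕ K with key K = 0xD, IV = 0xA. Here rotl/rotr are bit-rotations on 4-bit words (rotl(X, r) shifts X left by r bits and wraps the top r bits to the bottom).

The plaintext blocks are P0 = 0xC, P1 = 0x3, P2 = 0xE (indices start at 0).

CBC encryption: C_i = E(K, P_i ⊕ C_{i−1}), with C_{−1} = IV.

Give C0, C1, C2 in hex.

C0: P0 ⊕ 0xA = 0x6; E(K, 0x6) = 0xE.
C1: P1 ⊕ 0xE = 0xD; E(K, 0xD) = 0x3.
C2: P2 ⊕ 0x3 = 0xD; E(K, 0xD) = 0x3.

C0 = 0xE, C1 = 0x3, C2 = 0x3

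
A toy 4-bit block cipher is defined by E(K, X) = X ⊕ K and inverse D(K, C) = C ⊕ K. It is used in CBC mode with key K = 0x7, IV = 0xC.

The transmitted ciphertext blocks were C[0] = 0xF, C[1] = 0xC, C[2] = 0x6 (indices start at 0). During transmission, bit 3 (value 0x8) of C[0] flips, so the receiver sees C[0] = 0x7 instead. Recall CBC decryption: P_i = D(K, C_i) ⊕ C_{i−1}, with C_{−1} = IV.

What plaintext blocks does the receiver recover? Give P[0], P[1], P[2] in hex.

P[0] = 0xC, P[1] = 0xC, P[2] = 0xD

Only C[0] changed, to 0x7. In CBC, a change in C_i garbles P_i and flips the same bit in P_{i+1}. Decrypting the received ciphertext:
P[0]: D(K, 0x7) = 0x0; 0x0 ⊕ 0xC = 0xC.
P[1]: D(K, 0xC) = 0xB; 0xB ⊕ 0x7 = 0xC.
P[2]: D(K, 0x6) = 0x1; 0x1 ⊕ 0xC = 0xD.
Blocks that differ from the original plaintext: P[0], P[1].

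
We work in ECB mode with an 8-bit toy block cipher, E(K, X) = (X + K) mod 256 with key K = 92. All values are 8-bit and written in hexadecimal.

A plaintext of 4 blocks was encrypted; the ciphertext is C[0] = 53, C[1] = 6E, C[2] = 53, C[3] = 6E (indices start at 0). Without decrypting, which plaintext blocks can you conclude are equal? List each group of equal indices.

ECB encrypts each block independently with the same key, so equal ciphertext blocks imply equal plaintext blocks.
C[0] = C[2] = 53, so P[0] = P[2].
C[1] = C[3] = 6E, so P[1] = P[3].

P[0] = P[2]; P[1] = P[3]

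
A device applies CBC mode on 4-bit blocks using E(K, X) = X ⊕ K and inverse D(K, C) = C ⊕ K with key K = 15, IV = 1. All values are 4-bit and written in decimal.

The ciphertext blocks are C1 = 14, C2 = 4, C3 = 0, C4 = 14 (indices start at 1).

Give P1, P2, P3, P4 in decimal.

CBC decryption: P_i = D(K, C_i) ⊕ C_{i−1}, with C_{0} = IV.
P1: D(K, 14) = 1; 1 ⊕ 1 = 0.
P2: D(K, 4) = 11; 11 ⊕ 14 = 5.
P3: D(K, 0) = 15; 15 ⊕ 4 = 11.
P4: D(K, 14) = 1; 1 ⊕ 0 = 1.

P1 = 0, P2 = 5, P3 = 11, P4 = 1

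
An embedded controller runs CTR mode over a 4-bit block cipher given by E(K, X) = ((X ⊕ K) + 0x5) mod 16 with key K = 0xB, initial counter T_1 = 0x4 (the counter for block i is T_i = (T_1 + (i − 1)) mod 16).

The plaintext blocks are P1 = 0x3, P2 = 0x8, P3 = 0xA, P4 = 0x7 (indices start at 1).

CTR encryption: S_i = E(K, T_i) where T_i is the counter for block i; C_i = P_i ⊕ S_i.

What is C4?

C4 = 0x6

C1: T = 0x4, S = E(K, T) = 0x4; 0x3 ⊕ 0x4 = 0x7.
C2: T = 0x5, S = E(K, T) = 0x3; 0x8 ⊕ 0x3 = 0xB.
C3: T = 0x6, S = E(K, T) = 0x2; 0xA ⊕ 0x2 = 0x8.
C4: T = 0x7, S = E(K, T) = 0x1; 0x7 ⊕ 0x1 = 0x6.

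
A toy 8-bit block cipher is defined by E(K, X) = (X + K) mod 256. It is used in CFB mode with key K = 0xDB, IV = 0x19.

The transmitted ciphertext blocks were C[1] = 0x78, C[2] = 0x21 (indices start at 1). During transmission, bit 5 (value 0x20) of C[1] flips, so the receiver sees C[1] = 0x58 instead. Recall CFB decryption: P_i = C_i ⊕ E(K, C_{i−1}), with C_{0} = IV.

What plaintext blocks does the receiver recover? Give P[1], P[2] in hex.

P[1] = 0xAC, P[2] = 0x12

Only C[1] changed, to 0x58. In CFB, a change in C_i flips the same bit in P_i and garbles P_{i+1}. Decrypting the received ciphertext:
P[1]: E(K, 0x19) = 0xF4; 0x58 ⊕ 0xF4 = 0xAC.
P[2]: E(K, 0x58) = 0x33; 0x21 ⊕ 0x33 = 0x12.
Blocks that differ from the original plaintext: P[1], P[2].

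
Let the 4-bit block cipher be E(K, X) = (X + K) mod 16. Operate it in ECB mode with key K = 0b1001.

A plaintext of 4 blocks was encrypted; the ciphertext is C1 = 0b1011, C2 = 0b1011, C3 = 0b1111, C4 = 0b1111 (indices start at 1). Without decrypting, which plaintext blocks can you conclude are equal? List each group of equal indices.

ECB encrypts each block independently with the same key, so equal ciphertext blocks imply equal plaintext blocks.
C1 = C2 = 0b1011, so P1 = P2.
C3 = C4 = 0b1111, so P3 = P4.

P1 = P2; P3 = P4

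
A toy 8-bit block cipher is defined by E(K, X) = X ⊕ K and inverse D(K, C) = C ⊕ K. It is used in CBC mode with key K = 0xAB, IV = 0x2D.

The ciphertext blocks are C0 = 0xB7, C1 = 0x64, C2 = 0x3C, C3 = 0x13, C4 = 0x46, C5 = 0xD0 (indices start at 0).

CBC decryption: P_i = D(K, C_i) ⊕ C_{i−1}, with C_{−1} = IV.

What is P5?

P5: D(K, 0xD0) = 0x7B; 0x7B ⊕ 0x46 = 0x3D.

P5 = 0x3D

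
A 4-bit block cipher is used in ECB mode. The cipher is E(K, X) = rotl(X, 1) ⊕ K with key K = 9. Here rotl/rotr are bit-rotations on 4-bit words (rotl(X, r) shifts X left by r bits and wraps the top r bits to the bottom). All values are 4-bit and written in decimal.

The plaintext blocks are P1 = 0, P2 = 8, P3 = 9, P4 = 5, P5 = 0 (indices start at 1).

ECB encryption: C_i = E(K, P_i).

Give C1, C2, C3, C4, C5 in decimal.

C1: E(K, 0) = 9.
C2: E(K, 8) = 8.
C3: E(K, 9) = 10.
C4: E(K, 5) = 3.
C5: E(K, 0) = 9.

C1 = 9, C2 = 8, C3 = 10, C4 = 3, C5 = 9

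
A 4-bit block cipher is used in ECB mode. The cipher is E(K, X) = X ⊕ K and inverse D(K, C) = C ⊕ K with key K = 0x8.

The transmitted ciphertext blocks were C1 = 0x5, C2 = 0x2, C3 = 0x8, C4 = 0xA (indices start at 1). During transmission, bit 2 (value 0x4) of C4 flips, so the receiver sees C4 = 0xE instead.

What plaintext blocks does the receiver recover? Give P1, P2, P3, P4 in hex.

ECB decryption: P_i = D(K, C_i).
Only C4 changed, to 0xE. In ECB, a change in C_i affects only P_i. Decrypting the received ciphertext:
P1: D(K, 0x5) = 0xD.
P2: D(K, 0x2) = 0xA.
P3: D(K, 0x8) = 0x0.
P4: D(K, 0xE) = 0x6.
Blocks that differ from the original plaintext: P4.

P1 = 0xD, P2 = 0xA, P3 = 0x0, P4 = 0x6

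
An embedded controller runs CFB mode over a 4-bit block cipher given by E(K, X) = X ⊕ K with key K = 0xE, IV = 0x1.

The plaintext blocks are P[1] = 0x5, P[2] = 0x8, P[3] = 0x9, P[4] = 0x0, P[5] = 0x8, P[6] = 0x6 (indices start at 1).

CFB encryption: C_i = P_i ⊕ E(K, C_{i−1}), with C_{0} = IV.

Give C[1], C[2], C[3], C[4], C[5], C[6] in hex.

C[1] = 0xA, C[2] = 0xC, C[3] = 0xB, C[4] = 0x5, C[5] = 0x3, C[6] = 0xB

C[1]: E(K, 0x1) = 0xF; 0x5 ⊕ 0xF = 0xA.
C[2]: E(K, 0xA) = 0x4; 0x8 ⊕ 0x4 = 0xC.
C[3]: E(K, 0xC) = 0x2; 0x9 ⊕ 0x2 = 0xB.
C[4]: E(K, 0xB) = 0x5; 0x0 ⊕ 0x5 = 0x5.
C[5]: E(K, 0x5) = 0xB; 0x8 ⊕ 0xB = 0x3.
C[6]: E(K, 0x3) = 0xD; 0x6 ⊕ 0xD = 0xB.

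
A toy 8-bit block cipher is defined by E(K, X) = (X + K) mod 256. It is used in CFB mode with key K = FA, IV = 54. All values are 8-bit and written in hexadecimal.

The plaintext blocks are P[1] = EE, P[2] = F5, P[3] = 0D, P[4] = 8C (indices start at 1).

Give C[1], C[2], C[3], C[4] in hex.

C[1] = A0, C[2] = 6F, C[3] = 64, C[4] = D2

CFB encryption: C_i = P_i ⊕ E(K, C_{i−1}), with C_{0} = IV.
C[1]: E(K, 54) = 4E; EE ⊕ 4E = A0.
C[2]: E(K, A0) = 9A; F5 ⊕ 9A = 6F.
C[3]: E(K, 6F) = 69; 0D ⊕ 69 = 64.
C[4]: E(K, 64) = 5E; 8C ⊕ 5E = D2.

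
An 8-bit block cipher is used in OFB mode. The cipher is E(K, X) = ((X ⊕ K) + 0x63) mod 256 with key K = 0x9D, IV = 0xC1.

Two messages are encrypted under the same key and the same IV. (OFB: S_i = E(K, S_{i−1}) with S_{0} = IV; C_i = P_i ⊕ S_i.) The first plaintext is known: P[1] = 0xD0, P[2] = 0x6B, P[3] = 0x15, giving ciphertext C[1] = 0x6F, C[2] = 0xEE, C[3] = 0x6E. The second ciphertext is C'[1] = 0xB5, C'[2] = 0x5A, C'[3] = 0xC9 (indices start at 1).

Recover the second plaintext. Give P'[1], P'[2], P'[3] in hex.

P'[1] = 0x0A, P'[2] = 0xDF, P'[3] = 0xB2

In OFB with a reused IV, both messages share the same keystream S_i, so C_i ⊕ C'_i = P_i ⊕ P'_i and thus P'_i = P_i ⊕ C_i ⊕ C'_i.
P'[1]: 0xD0 ⊕ 0x6F ⊕ 0xB5 = 0x0A.
P'[2]: 0x6B ⊕ 0xEE ⊕ 0x5A = 0xDF.
P'[3]: 0x15 ⊕ 0x6E ⊕ 0xC9 = 0xB2.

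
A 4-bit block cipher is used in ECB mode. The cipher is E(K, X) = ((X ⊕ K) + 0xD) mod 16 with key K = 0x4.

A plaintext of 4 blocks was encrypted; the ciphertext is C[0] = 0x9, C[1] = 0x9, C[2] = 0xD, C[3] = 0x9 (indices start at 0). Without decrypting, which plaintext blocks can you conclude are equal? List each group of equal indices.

ECB encrypts each block independently with the same key, so equal ciphertext blocks imply equal plaintext blocks.
C[0] = C[1] = C[3] = 0x9, so P[0] = P[1] = P[3].

P[0] = P[1] = P[3]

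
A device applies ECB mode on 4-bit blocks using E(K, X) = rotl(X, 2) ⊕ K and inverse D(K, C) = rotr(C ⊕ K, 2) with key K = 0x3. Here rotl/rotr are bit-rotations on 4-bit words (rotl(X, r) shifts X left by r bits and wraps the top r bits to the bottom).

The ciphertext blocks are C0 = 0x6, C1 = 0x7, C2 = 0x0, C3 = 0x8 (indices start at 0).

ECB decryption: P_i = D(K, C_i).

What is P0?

P0 = 0x5

P0: D(K, 0x6) = 0x5.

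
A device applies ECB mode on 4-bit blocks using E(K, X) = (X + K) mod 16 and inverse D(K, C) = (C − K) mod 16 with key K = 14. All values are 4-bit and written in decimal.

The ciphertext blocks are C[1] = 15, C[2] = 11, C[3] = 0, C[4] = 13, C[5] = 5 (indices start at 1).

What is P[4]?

P[4] = 15

ECB decryption: P_i = D(K, C_i).
P[4]: D(K, 13) = 15.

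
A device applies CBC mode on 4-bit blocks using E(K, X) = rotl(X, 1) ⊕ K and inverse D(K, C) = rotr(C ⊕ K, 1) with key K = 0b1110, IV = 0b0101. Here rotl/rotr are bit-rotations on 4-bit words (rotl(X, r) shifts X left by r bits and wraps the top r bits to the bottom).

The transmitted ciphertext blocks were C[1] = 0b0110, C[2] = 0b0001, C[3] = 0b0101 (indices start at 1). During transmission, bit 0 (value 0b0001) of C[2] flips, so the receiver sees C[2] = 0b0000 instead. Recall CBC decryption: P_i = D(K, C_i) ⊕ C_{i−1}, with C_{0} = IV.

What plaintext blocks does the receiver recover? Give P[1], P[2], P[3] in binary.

Only C[2] changed, to 0b0000. In CBC, a change in C_i garbles P_i and flips the same bit in P_{i+1}. Decrypting the received ciphertext:
P[1]: D(K, 0b0110) = 0b0100; 0b0100 ⊕ 0b0101 = 0b0001.
P[2]: D(K, 0b0000) = 0b0111; 0b0111 ⊕ 0b0110 = 0b0001.
P[3]: D(K, 0b0101) = 0b1101; 0b1101 ⊕ 0b0000 = 0b1101.
Blocks that differ from the original plaintext: P[2], P[3].

P[1] = 0b0001, P[2] = 0b0001, P[3] = 0b1101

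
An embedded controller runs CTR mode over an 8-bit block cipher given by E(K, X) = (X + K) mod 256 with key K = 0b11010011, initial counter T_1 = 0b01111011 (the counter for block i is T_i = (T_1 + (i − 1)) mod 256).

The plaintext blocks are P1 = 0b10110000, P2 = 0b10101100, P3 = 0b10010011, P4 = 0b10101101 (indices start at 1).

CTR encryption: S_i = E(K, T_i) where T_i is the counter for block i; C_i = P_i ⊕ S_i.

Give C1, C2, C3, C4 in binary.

C1: T = 0b01111011, S = E(K, T) = 0b01001110; 0b10110000 ⊕ 0b01001110 = 0b11111110.
C2: T = 0b01111100, S = E(K, T) = 0b01001111; 0b10101100 ⊕ 0b01001111 = 0b11100011.
C3: T = 0b01111101, S = E(K, T) = 0b01010000; 0b10010011 ⊕ 0b01010000 = 0b11000011.
C4: T = 0b01111110, S = E(K, T) = 0b01010001; 0b10101101 ⊕ 0b01010001 = 0b11111100.

C1 = 0b11111110, C2 = 0b11100011, C3 = 0b11000011, C4 = 0b11111100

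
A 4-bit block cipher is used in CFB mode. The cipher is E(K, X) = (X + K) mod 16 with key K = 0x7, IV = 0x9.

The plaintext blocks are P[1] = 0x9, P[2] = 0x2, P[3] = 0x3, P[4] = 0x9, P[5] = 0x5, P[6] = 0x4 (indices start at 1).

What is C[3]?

C[3] = 0xA

CFB encryption: C_i = P_i ⊕ E(K, C_{i−1}), with C_{0} = IV.
C[1]: E(K, 0x9) = 0x0; 0x9 ⊕ 0x0 = 0x9.
C[2]: E(K, 0x9) = 0x0; 0x2 ⊕ 0x0 = 0x2.
C[3]: E(K, 0x2) = 0x9; 0x3 ⊕ 0x9 = 0xA.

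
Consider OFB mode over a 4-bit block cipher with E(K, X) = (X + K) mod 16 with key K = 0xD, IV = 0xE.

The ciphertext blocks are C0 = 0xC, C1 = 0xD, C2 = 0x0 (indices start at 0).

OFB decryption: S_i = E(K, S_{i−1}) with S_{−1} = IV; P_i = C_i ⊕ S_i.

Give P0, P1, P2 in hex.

P0: S = E(K, 0xE) = 0xB; 0xC ⊕ 0xB = 0x7.
P1: S = E(K, 0xB) = 0x8; 0xD ⊕ 0x8 = 0x5.
P2: S = E(K, 0x8) = 0x5; 0x0 ⊕ 0x5 = 0x5.

P0 = 0x7, P1 = 0x5, P2 = 0x5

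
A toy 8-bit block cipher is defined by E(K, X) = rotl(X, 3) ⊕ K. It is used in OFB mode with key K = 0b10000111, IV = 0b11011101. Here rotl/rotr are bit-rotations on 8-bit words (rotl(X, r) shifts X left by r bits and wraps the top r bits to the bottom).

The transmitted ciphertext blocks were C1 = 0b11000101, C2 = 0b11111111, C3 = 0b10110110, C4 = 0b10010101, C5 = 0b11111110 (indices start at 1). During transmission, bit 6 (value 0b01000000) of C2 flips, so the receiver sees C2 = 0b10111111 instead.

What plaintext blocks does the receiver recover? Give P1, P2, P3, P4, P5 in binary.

P1 = 0b10101100, P2 = 0b01110011, P3 = 0b01010111, P4 = 0b00011101, P5 = 0b00111101

OFB decryption: S_i = E(K, S_{i−1}) with S_{0} = IV; P_i = C_i ⊕ S_i.
Only C2 changed, to 0b10111111. In OFB, a change in C_i flips the same bit in P_i only; the keystream is unaffected. Decrypting the received ciphertext:
P1: S = E(K, 0b11011101) = 0b01101001; 0b11000101 ⊕ 0b01101001 = 0b10101100.
P2: S = E(K, 0b01101001) = 0b11001100; 0b10111111 ⊕ 0b11001100 = 0b01110011.
P3: S = E(K, 0b11001100) = 0b11100001; 0b10110110 ⊕ 0b11100001 = 0b01010111.
P4: S = E(K, 0b11100001) = 0b10001000; 0b10010101 ⊕ 0b10001000 = 0b00011101.
P5: S = E(K, 0b10001000) = 0b11000011; 0b11111110 ⊕ 0b11000011 = 0b00111101.
Blocks that differ from the original plaintext: P2.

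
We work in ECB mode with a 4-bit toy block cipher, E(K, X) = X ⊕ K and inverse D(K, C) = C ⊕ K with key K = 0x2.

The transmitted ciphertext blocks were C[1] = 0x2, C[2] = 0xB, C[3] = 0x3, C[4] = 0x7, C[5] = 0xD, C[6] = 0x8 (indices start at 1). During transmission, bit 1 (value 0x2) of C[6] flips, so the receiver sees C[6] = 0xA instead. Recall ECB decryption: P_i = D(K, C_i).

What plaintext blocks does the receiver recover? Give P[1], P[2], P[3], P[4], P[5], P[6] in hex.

P[1] = 0x0, P[2] = 0x9, P[3] = 0x1, P[4] = 0x5, P[5] = 0xF, P[6] = 0x8

Only C[6] changed, to 0xA. In ECB, a change in C_i affects only P_i. Decrypting the received ciphertext:
P[1]: D(K, 0x2) = 0x0.
P[2]: D(K, 0xB) = 0x9.
P[3]: D(K, 0x3) = 0x1.
P[4]: D(K, 0x7) = 0x5.
P[5]: D(K, 0xD) = 0xF.
P[6]: D(K, 0xA) = 0x8.
Blocks that differ from the original plaintext: P[6].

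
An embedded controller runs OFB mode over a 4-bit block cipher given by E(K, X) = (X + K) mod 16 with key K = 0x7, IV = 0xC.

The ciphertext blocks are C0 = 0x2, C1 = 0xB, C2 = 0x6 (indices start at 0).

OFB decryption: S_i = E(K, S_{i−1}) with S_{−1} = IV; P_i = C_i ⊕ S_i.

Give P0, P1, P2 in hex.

P0: S = E(K, 0xC) = 0x3; 0x2 ⊕ 0x3 = 0x1.
P1: S = E(K, 0x3) = 0xA; 0xB ⊕ 0xA = 0x1.
P2: S = E(K, 0xA) = 0x1; 0x6 ⊕ 0x1 = 0x7.

P0 = 0x1, P1 = 0x1, P2 = 0x7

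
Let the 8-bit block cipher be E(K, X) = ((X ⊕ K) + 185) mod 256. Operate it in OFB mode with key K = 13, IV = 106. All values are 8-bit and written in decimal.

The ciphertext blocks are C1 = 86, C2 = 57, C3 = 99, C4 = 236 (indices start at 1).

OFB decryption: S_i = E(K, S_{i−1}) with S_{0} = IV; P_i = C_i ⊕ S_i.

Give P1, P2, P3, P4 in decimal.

P1 = 118, P2 = 223, P3 = 199, P4 = 142

P1: S = E(K, 106) = 32; 86 ⊕ 32 = 118.
P2: S = E(K, 32) = 230; 57 ⊕ 230 = 223.
P3: S = E(K, 230) = 164; 99 ⊕ 164 = 199.
P4: S = E(K, 164) = 98; 236 ⊕ 98 = 142.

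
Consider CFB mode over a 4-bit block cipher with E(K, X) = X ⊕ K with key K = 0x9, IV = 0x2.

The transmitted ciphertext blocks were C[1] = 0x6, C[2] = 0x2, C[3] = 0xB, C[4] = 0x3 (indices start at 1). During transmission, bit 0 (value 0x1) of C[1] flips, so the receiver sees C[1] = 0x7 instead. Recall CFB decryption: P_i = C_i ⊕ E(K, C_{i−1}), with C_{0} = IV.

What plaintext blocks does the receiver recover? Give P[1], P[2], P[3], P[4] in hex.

P[1] = 0xC, P[2] = 0xC, P[3] = 0x0, P[4] = 0x1

Only C[1] changed, to 0x7. In CFB, a change in C_i flips the same bit in P_i and garbles P_{i+1}. Decrypting the received ciphertext:
P[1]: E(K, 0x2) = 0xB; 0x7 ⊕ 0xB = 0xC.
P[2]: E(K, 0x7) = 0xE; 0x2 ⊕ 0xE = 0xC.
P[3]: E(K, 0x2) = 0xB; 0xB ⊕ 0xB = 0x0.
P[4]: E(K, 0xB) = 0x2; 0x3 ⊕ 0x2 = 0x1.
Blocks that differ from the original plaintext: P[1], P[2].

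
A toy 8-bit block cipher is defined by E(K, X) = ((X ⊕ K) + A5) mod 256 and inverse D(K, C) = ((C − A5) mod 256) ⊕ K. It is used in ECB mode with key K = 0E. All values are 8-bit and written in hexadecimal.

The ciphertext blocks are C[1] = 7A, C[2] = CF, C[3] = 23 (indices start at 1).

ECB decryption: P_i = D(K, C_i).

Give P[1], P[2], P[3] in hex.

P[1] = DB, P[2] = 24, P[3] = 70

P[1]: D(K, 7A) = DB.
P[2]: D(K, CF) = 24.
P[3]: D(K, 23) = 70.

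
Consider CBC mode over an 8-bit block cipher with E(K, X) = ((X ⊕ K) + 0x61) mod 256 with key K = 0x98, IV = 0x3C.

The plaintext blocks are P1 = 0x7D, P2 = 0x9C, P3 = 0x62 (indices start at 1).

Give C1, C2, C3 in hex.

C1 = 0x3A, C2 = 0x9F, C3 = 0xC6

CBC encryption: C_i = E(K, P_i ⊕ C_{i−1}), with C_{0} = IV.
C1: P1 ⊕ 0x3C = 0x41; E(K, 0x41) = 0x3A.
C2: P2 ⊕ 0x3A = 0xA6; E(K, 0xA6) = 0x9F.
C3: P3 ⊕ 0x9F = 0xFD; E(K, 0xFD) = 0xC6.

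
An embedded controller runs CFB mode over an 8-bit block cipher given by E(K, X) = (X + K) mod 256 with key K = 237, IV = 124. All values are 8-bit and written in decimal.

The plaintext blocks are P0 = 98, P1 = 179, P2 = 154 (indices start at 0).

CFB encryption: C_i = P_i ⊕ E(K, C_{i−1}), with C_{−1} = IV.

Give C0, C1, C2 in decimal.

C0 = 11, C1 = 75, C2 = 162

C0: E(K, 124) = 105; 98 ⊕ 105 = 11.
C1: E(K, 11) = 248; 179 ⊕ 248 = 75.
C2: E(K, 75) = 56; 154 ⊕ 56 = 162.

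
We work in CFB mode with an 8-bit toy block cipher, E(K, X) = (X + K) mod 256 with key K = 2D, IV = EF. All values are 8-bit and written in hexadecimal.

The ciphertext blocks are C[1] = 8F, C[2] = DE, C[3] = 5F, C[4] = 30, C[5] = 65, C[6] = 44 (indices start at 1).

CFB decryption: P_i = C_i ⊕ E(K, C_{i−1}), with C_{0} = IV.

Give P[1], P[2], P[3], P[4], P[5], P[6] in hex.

P[1] = 93, P[2] = 62, P[3] = 54, P[4] = BC, P[5] = 38, P[6] = D6

P[1]: E(K, EF) = 1C; 8F ⊕ 1C = 93.
P[2]: E(K, 8F) = BC; DE ⊕ BC = 62.
P[3]: E(K, DE) = 0B; 5F ⊕ 0B = 54.
P[4]: E(K, 5F) = 8C; 30 ⊕ 8C = BC.
P[5]: E(K, 30) = 5D; 65 ⊕ 5D = 38.
P[6]: E(K, 65) = 92; 44 ⊕ 92 = D6.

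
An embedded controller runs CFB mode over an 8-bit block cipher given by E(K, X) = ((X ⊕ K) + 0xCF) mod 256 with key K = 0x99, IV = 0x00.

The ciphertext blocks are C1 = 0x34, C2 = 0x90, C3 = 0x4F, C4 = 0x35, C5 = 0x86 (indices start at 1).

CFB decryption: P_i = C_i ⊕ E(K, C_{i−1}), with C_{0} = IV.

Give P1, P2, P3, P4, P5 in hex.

P1 = 0x5C, P2 = 0xEC, P3 = 0x97, P4 = 0x90, P5 = 0xFD

P1: E(K, 0x00) = 0x68; 0x34 ⊕ 0x68 = 0x5C.
P2: E(K, 0x34) = 0x7C; 0x90 ⊕ 0x7C = 0xEC.
P3: E(K, 0x90) = 0xD8; 0x4F ⊕ 0xD8 = 0x97.
P4: E(K, 0x4F) = 0xA5; 0x35 ⊕ 0xA5 = 0x90.
P5: E(K, 0x35) = 0x7B; 0x86 ⊕ 0x7B = 0xFD.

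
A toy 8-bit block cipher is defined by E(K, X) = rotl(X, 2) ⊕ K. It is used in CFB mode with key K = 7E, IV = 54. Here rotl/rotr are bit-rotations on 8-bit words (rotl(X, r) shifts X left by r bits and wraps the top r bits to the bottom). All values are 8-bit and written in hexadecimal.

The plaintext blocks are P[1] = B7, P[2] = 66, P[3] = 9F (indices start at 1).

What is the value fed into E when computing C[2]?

98

CFB encryption: C_i = P_i ⊕ E(K, C_{i−1}), with C_{0} = IV.
C[1]: E(K, 54) = 2F; B7 ⊕ 2F = 98.
C[2]: E(K, 98) = 1C; 66 ⊕ 1C = 7A.
So the input to E for block [2] is 98.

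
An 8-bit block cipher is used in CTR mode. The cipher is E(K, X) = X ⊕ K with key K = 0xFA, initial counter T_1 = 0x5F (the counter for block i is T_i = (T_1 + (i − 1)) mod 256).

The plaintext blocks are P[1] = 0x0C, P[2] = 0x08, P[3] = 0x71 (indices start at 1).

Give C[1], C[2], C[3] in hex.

CTR encryption: S_i = E(K, T_i) where T_i is the counter for block i; C_i = P_i ⊕ S_i.
C[1]: T = 0x5F, S = E(K, T) = 0xA5; 0x0C ⊕ 0xA5 = 0xA9.
C[2]: T = 0x60, S = E(K, T) = 0x9A; 0x08 ⊕ 0x9A = 0x92.
C[3]: T = 0x61, S = E(K, T) = 0x9B; 0x71 ⊕ 0x9B = 0xEA.

C[1] = 0xA9, C[2] = 0x92, C[3] = 0xEA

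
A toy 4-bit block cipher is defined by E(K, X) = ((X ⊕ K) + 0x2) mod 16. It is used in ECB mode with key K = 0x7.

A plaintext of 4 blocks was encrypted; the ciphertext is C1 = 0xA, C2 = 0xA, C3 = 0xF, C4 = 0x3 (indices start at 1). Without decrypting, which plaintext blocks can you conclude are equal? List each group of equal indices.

ECB encrypts each block independently with the same key, so equal ciphertext blocks imply equal plaintext blocks.
C1 = C2 = 0xA, so P1 = P2.

P1 = P2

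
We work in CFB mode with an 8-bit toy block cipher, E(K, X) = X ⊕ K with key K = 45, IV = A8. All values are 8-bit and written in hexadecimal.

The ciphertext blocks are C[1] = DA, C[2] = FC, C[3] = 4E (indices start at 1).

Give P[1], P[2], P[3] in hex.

P[1] = 37, P[2] = 63, P[3] = F7

CFB decryption: P_i = C_i ⊕ E(K, C_{i−1}), with C_{0} = IV.
P[1]: E(K, A8) = ED; DA ⊕ ED = 37.
P[2]: E(K, DA) = 9F; FC ⊕ 9F = 63.
P[3]: E(K, FC) = B9; 4E ⊕ B9 = F7.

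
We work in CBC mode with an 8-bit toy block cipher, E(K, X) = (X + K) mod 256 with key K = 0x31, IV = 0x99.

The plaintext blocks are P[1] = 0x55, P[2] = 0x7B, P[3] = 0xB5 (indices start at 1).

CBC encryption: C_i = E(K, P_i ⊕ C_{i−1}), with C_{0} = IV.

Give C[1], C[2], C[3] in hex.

C[1] = 0xFD, C[2] = 0xB7, C[3] = 0x33

C[1]: P[1] ⊕ 0x99 = 0xCC; E(K, 0xCC) = 0xFD.
C[2]: P[2] ⊕ 0xFD = 0x86; E(K, 0x86) = 0xB7.
C[3]: P[3] ⊕ 0xB7 = 0x02; E(K, 0x02) = 0x33.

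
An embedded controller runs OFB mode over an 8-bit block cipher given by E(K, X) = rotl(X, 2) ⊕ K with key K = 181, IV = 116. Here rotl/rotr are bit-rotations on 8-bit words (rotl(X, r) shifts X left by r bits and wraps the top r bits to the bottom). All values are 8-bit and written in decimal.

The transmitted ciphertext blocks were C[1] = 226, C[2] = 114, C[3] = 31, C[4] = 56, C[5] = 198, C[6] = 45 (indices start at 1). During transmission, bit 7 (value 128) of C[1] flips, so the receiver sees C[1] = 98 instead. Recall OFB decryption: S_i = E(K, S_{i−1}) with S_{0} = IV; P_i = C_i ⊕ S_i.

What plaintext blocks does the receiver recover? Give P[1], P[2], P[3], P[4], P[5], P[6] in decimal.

Only C[1] changed, to 98. In OFB, a change in C_i flips the same bit in P_i only; the keystream is unaffected. Decrypting the received ciphertext:
P[1]: S = E(K, 116) = 100; 98 ⊕ 100 = 6.
P[2]: S = E(K, 100) = 36; 114 ⊕ 36 = 86.
P[3]: S = E(K, 36) = 37; 31 ⊕ 37 = 58.
P[4]: S = E(K, 37) = 33; 56 ⊕ 33 = 25.
P[5]: S = E(K, 33) = 49; 198 ⊕ 49 = 247.
P[6]: S = E(K, 49) = 113; 45 ⊕ 113 = 92.
Blocks that differ from the original plaintext: P[1].

P[1] = 6, P[2] = 86, P[3] = 58, P[4] = 25, P[5] = 247, P[6] = 92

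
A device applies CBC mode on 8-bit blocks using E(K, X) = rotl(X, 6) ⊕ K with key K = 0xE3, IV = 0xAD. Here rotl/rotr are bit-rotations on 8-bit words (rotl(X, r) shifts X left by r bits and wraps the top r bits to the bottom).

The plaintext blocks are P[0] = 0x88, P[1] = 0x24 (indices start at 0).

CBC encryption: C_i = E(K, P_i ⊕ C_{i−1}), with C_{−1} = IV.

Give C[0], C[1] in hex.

C[0]: P[0] ⊕ 0xAD = 0x25; E(K, 0x25) = 0xAA.
C[1]: P[1] ⊕ 0xAA = 0x8E; E(K, 0x8E) = 0x40.

C[0] = 0xAA, C[1] = 0x40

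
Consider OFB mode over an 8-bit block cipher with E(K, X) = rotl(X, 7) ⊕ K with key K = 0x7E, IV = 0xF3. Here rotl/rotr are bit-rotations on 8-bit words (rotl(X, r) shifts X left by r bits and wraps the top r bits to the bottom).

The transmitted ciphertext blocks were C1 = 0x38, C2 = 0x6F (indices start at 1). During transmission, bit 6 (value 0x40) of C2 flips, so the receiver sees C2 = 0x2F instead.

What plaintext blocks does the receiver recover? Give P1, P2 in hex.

P1 = 0xBF, P2 = 0x92

OFB decryption: S_i = E(K, S_{i−1}) with S_{0} = IV; P_i = C_i ⊕ S_i.
Only C2 changed, to 0x2F. In OFB, a change in C_i flips the same bit in P_i only; the keystream is unaffected. Decrypting the received ciphertext:
P1: S = E(K, 0xF3) = 0x87; 0x38 ⊕ 0x87 = 0xBF.
P2: S = E(K, 0x87) = 0xBD; 0x2F ⊕ 0xBD = 0x92.
Blocks that differ from the original plaintext: P2.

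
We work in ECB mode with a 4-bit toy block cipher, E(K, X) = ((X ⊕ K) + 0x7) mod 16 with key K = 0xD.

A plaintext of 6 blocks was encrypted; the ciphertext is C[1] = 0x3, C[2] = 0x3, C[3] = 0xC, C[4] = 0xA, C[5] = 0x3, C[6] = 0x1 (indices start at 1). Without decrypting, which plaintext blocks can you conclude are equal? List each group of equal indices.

ECB encrypts each block independently with the same key, so equal ciphertext blocks imply equal plaintext blocks.
C[1] = C[2] = C[5] = 0x3, so P[1] = P[2] = P[5].

P[1] = P[2] = P[5]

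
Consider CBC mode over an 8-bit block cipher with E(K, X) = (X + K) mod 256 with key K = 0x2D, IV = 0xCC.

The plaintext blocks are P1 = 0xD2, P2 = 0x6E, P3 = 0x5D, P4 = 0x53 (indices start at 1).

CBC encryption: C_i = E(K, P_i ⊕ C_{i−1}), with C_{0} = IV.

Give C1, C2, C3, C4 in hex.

C1 = 0x4B, C2 = 0x52, C3 = 0x3C, C4 = 0x9C

C1: P1 ⊕ 0xCC = 0x1E; E(K, 0x1E) = 0x4B.
C2: P2 ⊕ 0x4B = 0x25; E(K, 0x25) = 0x52.
C3: P3 ⊕ 0x52 = 0x0F; E(K, 0x0F) = 0x3C.
C4: P4 ⊕ 0x3C = 0x6F; E(K, 0x6F) = 0x9C.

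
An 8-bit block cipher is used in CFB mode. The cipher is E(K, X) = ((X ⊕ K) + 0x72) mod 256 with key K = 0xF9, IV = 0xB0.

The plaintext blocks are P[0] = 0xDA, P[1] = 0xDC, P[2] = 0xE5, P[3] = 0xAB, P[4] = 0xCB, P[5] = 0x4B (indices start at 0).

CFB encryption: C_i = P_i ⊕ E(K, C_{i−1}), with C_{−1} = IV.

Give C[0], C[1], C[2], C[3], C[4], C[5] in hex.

C[0] = 0x61, C[1] = 0xD6, C[2] = 0x44, C[3] = 0x84, C[4] = 0x24, C[5] = 0x04

C[0]: E(K, 0xB0) = 0xBB; 0xDA ⊕ 0xBB = 0x61.
C[1]: E(K, 0x61) = 0x0A; 0xDC ⊕ 0x0A = 0xD6.
C[2]: E(K, 0xD6) = 0xA1; 0xE5 ⊕ 0xA1 = 0x44.
C[3]: E(K, 0x44) = 0x2F; 0xAB ⊕ 0x2F = 0x84.
C[4]: E(K, 0x84) = 0xEF; 0xCB ⊕ 0xEF = 0x24.
C[5]: E(K, 0x24) = 0x4F; 0x4B ⊕ 0x4F = 0x04.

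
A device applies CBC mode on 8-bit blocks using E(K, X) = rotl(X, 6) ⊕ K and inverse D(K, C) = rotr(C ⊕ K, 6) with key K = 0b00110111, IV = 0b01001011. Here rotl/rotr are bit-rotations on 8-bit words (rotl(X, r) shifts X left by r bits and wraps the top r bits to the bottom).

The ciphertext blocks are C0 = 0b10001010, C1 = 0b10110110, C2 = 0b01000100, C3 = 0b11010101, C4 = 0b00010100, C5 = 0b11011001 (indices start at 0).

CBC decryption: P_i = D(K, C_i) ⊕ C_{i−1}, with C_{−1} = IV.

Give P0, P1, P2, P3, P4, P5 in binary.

P0: D(K, 0b10001010) = 0b11110110; 0b11110110 ⊕ 0b01001011 = 0b10111101.
P1: D(K, 0b10110110) = 0b00000110; 0b00000110 ⊕ 0b10001010 = 0b10001100.
P2: D(K, 0b01000100) = 0b11001101; 0b11001101 ⊕ 0b10110110 = 0b01111011.
P3: D(K, 0b11010101) = 0b10001011; 0b10001011 ⊕ 0b01000100 = 0b11001111.
P4: D(K, 0b00010100) = 0b10001100; 0b10001100 ⊕ 0b11010101 = 0b01011001.
P5: D(K, 0b11011001) = 0b10111011; 0b10111011 ⊕ 0b00010100 = 0b10101111.

P0 = 0b10111101, P1 = 0b10001100, P2 = 0b01111011, P3 = 0b11001111, P4 = 0b01011001, P5 = 0b10101111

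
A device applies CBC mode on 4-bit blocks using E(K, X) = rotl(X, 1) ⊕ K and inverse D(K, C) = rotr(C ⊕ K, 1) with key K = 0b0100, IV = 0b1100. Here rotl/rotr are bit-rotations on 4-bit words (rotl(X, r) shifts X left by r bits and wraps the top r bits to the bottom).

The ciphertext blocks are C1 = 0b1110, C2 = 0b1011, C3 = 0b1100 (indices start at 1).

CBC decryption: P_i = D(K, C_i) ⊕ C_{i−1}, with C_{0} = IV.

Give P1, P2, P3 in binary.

P1: D(K, 0b1110) = 0b0101; 0b0101 ⊕ 0b1100 = 0b1001.
P2: D(K, 0b1011) = 0b1111; 0b1111 ⊕ 0b1110 = 0b0001.
P3: D(K, 0b1100) = 0b0100; 0b0100 ⊕ 0b1011 = 0b1111.

P1 = 0b1001, P2 = 0b0001, P3 = 0b1111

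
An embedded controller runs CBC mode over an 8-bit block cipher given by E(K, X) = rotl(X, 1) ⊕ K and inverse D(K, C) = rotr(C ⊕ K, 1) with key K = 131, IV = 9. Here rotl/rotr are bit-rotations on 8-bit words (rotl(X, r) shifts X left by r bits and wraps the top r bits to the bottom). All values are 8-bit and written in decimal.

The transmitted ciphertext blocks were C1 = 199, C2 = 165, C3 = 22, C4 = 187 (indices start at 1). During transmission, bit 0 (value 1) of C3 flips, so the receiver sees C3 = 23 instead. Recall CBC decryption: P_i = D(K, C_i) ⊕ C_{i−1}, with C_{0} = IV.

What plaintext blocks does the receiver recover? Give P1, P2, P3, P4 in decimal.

Only C3 changed, to 23. In CBC, a change in C_i garbles P_i and flips the same bit in P_{i+1}. Decrypting the received ciphertext:
P1: D(K, 199) = 34; 34 ⊕ 9 = 43.
P2: D(K, 165) = 19; 19 ⊕ 199 = 212.
P3: D(K, 23) = 74; 74 ⊕ 165 = 239.
P4: D(K, 187) = 28; 28 ⊕ 23 = 11.
Blocks that differ from the original plaintext: P3, P4.

P1 = 43, P2 = 212, P3 = 239, P4 = 11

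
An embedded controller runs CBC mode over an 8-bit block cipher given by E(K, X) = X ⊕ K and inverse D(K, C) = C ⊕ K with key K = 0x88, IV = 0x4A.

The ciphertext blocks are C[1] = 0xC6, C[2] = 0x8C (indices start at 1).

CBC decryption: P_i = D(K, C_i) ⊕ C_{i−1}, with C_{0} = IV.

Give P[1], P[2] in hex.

P[1]: D(K, 0xC6) = 0x4E; 0x4E ⊕ 0x4A = 0x04.
P[2]: D(K, 0x8C) = 0x04; 0x04 ⊕ 0xC6 = 0xC2.

P[1] = 0x04, P[2] = 0xC2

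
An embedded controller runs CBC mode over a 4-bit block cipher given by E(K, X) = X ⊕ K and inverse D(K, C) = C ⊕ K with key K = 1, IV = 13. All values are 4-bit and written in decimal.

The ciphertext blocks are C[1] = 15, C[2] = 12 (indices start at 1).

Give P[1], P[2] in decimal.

CBC decryption: P_i = D(K, C_i) ⊕ C_{i−1}, with C_{0} = IV.
P[1]: D(K, 15) = 14; 14 ⊕ 13 = 3.
P[2]: D(K, 12) = 13; 13 ⊕ 15 = 2.

P[1] = 3, P[2] = 2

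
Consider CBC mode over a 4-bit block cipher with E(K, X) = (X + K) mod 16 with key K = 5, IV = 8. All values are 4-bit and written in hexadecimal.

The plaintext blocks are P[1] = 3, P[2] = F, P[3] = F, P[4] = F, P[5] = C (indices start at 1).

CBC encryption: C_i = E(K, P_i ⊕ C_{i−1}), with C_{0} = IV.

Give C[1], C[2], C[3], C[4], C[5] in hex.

C[1] = 0, C[2] = 4, C[3] = 0, C[4] = 4, C[5] = D

C[1]: P[1] ⊕ 8 = B; E(K, B) = 0.
C[2]: P[2] ⊕ 0 = F; E(K, F) = 4.
C[3]: P[3] ⊕ 4 = B; E(K, B) = 0.
C[4]: P[4] ⊕ 0 = F; E(K, F) = 4.
C[5]: P[5] ⊕ 4 = 8; E(K, 8) = D.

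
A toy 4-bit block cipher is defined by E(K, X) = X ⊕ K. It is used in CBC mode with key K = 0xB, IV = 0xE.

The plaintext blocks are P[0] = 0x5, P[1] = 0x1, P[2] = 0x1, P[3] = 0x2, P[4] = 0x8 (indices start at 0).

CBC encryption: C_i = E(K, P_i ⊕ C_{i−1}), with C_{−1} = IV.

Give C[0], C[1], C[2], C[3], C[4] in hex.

C[0] = 0x0, C[1] = 0xA, C[2] = 0x0, C[3] = 0x9, C[4] = 0xA

C[0]: P[0] ⊕ 0xE = 0xB; E(K, 0xB) = 0x0.
C[1]: P[1] ⊕ 0x0 = 0x1; E(K, 0x1) = 0xA.
C[2]: P[2] ⊕ 0xA = 0xB; E(K, 0xB) = 0x0.
C[3]: P[3] ⊕ 0x0 = 0x2; E(K, 0x2) = 0x9.
C[4]: P[4] ⊕ 0x9 = 0x1; E(K, 0x1) = 0xA.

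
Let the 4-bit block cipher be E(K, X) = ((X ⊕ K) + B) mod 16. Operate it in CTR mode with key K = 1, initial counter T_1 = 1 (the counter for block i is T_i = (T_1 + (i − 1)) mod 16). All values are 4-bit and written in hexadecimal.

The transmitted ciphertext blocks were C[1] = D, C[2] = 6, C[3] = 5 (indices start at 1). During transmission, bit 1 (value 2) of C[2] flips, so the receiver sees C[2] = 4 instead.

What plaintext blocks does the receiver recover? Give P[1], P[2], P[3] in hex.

P[1] = 6, P[2] = A, P[3] = 8

CTR decryption: S_i = E(K, T_i) where T_i is the counter for block i; P_i = C_i ⊕ S_i.
Only C[2] changed, to 4. In CTR, a change in C_i flips the same bit in P_i only; the keystream is unaffected. Decrypting the received ciphertext:
P[1]: T = 1, S = E(K, T) = B; D ⊕ B = 6.
P[2]: T = 2, S = E(K, T) = E; 4 ⊕ E = A.
P[3]: T = 3, S = E(K, T) = D; 5 ⊕ D = 8.
Blocks that differ from the original plaintext: P[2].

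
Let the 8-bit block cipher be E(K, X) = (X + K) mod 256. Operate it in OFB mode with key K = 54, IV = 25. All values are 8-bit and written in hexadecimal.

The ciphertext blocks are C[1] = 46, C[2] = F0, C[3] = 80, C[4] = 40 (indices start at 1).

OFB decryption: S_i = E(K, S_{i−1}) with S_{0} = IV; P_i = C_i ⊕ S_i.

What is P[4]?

P[1]: S = E(K, 25) = 79; 46 ⊕ 79 = 3F.
P[2]: S = E(K, 79) = CD; F0 ⊕ CD = 3D.
P[3]: S = E(K, CD) = 21; 80 ⊕ 21 = A1.
P[4]: S = E(K, 21) = 75; 40 ⊕ 75 = 35.

P[4] = 35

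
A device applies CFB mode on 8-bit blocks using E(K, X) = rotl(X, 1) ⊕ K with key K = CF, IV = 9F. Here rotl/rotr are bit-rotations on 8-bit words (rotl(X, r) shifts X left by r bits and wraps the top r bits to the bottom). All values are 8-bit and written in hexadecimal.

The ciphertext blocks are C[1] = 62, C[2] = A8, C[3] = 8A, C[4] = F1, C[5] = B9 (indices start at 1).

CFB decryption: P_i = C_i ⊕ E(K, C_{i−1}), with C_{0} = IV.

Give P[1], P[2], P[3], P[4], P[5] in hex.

P[1]: E(K, 9F) = F0; 62 ⊕ F0 = 92.
P[2]: E(K, 62) = 0B; A8 ⊕ 0B = A3.
P[3]: E(K, A8) = 9E; 8A ⊕ 9E = 14.
P[4]: E(K, 8A) = DA; F1 ⊕ DA = 2B.
P[5]: E(K, F1) = 2C; B9 ⊕ 2C = 95.

P[1] = 92, P[2] = A3, P[3] = 14, P[4] = 2B, P[5] = 95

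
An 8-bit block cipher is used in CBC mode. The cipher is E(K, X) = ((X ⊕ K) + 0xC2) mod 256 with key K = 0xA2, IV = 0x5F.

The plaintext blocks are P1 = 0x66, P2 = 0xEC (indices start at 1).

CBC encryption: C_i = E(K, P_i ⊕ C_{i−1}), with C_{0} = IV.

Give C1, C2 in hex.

C1 = 0x5D, C2 = 0xD5

C1: P1 ⊕ 0x5F = 0x39; E(K, 0x39) = 0x5D.
C2: P2 ⊕ 0x5D = 0xB1; E(K, 0xB1) = 0xD5.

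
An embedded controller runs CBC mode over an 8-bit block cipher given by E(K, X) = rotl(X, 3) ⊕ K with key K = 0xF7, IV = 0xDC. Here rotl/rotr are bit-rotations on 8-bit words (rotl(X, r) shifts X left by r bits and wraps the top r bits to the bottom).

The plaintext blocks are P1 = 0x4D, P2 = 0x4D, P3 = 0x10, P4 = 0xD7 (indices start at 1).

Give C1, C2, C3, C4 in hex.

CBC encryption: C_i = E(K, P_i ⊕ C_{i−1}), with C_{0} = IV.
C1: P1 ⊕ 0xDC = 0x91; E(K, 0x91) = 0x7B.
C2: P2 ⊕ 0x7B = 0x36; E(K, 0x36) = 0x46.
C3: P3 ⊕ 0x46 = 0x56; E(K, 0x56) = 0x45.
C4: P4 ⊕ 0x45 = 0x92; E(K, 0x92) = 0x63.

C1 = 0x7B, C2 = 0x46, C3 = 0x45, C4 = 0x63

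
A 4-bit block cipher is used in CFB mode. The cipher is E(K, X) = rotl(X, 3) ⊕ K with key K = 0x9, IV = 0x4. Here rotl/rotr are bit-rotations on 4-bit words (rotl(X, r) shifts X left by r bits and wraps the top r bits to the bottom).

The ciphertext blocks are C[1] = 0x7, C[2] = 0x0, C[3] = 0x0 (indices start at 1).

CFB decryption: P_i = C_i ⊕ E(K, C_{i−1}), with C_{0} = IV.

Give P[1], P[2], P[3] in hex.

P[1]: E(K, 0x4) = 0xB; 0x7 ⊕ 0xB = 0xC.
P[2]: E(K, 0x7) = 0x2; 0x0 ⊕ 0x2 = 0x2.
P[3]: E(K, 0x0) = 0x9; 0x0 ⊕ 0x9 = 0x9.

P[1] = 0xC, P[2] = 0x2, P[3] = 0x9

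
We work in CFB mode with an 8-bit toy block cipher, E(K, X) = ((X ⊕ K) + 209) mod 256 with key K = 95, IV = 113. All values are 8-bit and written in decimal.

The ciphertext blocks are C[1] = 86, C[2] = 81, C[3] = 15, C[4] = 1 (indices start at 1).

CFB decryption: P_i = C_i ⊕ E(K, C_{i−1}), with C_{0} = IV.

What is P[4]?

P[4]: E(K, 15) = 33; 1 ⊕ 33 = 32.

P[4] = 32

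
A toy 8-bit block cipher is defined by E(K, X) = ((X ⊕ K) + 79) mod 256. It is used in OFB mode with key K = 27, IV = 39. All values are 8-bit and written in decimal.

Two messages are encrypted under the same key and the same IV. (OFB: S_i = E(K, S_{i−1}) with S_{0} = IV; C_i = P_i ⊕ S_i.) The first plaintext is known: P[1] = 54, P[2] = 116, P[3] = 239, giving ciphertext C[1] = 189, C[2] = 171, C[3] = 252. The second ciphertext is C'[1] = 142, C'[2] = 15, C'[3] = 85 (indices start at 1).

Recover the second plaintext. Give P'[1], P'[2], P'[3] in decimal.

In OFB with a reused IV, both messages share the same keystream S_i, so C_i ⊕ C'_i = P_i ⊕ P'_i and thus P'_i = P_i ⊕ C_i ⊕ C'_i.
P'[1]: 54 ⊕ 189 ⊕ 142 = 5.
P'[2]: 116 ⊕ 171 ⊕ 15 = 208.
P'[3]: 239 ⊕ 252 ⊕ 85 = 70.

P'[1] = 5, P'[2] = 208, P'[3] = 70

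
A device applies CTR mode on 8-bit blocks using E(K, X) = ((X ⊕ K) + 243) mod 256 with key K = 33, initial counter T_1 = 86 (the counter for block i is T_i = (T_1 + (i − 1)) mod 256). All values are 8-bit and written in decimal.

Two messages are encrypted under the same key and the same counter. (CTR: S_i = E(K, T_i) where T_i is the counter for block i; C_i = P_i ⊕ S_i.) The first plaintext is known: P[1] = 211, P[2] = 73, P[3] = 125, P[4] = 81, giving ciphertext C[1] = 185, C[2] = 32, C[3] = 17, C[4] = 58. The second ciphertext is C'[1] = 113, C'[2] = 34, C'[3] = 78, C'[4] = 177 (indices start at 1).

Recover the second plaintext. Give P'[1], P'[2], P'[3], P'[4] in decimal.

P'[1] = 27, P'[2] = 75, P'[3] = 34, P'[4] = 218

In CTR with a reused counter, both messages share the same keystream S_i, so C_i ⊕ C'_i = P_i ⊕ P'_i and thus P'_i = P_i ⊕ C_i ⊕ C'_i.
P'[1]: 211 ⊕ 185 ⊕ 113 = 27.
P'[2]: 73 ⊕ 32 ⊕ 34 = 75.
P'[3]: 125 ⊕ 17 ⊕ 78 = 34.
P'[4]: 81 ⊕ 58 ⊕ 177 = 218.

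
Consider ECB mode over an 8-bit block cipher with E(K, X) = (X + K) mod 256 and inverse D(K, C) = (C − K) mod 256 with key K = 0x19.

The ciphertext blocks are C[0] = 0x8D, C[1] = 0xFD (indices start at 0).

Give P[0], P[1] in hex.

ECB decryption: P_i = D(K, C_i).
P[0]: D(K, 0x8D) = 0x74.
P[1]: D(K, 0xFD) = 0xE4.

P[0] = 0x74, P[1] = 0xE4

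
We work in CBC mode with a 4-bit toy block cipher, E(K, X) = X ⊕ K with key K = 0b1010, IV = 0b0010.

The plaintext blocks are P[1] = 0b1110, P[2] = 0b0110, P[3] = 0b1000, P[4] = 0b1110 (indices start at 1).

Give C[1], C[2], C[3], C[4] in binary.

C[1] = 0b0110, C[2] = 0b1010, C[3] = 0b1000, C[4] = 0b1100

CBC encryption: C_i = E(K, P_i ⊕ C_{i−1}), with C_{0} = IV.
C[1]: P[1] ⊕ 0b0010 = 0b1100; E(K, 0b1100) = 0b0110.
C[2]: P[2] ⊕ 0b0110 = 0b0000; E(K, 0b0000) = 0b1010.
C[3]: P[3] ⊕ 0b1010 = 0b0010; E(K, 0b0010) = 0b1000.
C[4]: P[4] ⊕ 0b1000 = 0b0110; E(K, 0b0110) = 0b1100.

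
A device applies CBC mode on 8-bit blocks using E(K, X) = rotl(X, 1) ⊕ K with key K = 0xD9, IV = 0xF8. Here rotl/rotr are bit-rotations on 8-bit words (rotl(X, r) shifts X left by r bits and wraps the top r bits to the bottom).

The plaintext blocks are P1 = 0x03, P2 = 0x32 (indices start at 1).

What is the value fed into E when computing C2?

0x1C

CBC encryption: C_i = E(K, P_i ⊕ C_{i−1}), with C_{0} = IV.
C1: P1 ⊕ 0xF8 = 0xFB; E(K, 0xFB) = 0x2E.
C2: P2 ⊕ 0x2E = 0x1C; E(K, 0x1C) = 0xE1.
So the input to E for block 2 is 0x1C.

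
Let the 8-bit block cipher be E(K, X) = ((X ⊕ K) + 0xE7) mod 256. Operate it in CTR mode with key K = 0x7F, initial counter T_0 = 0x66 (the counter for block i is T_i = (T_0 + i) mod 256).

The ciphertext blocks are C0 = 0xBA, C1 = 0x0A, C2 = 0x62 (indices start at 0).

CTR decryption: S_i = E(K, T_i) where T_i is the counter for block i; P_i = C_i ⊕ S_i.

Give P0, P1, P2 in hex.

P0: T = 0x66, S = E(K, T) = 0x00; 0xBA ⊕ 0x00 = 0xBA.
P1: T = 0x67, S = E(K, T) = 0xFF; 0x0A ⊕ 0xFF = 0xF5.
P2: T = 0x68, S = E(K, T) = 0xFE; 0x62 ⊕ 0xFE = 0x9C.

P0 = 0xBA, P1 = 0xF5, P2 = 0x9C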